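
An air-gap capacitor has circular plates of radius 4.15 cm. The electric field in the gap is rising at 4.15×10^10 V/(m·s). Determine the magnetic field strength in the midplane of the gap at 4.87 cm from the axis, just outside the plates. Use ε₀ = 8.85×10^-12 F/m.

I_d = ε₀ dΦ_E/dt = ε₀ πR² (dE/dt) = (8.85×10^-12)(5.411×10^-3)(4.15×10^10) = 1.987×10^-3 A through the full plate area.
For r ≥ R the full I_d is enclosed: B = μ₀ I_d/(2πr) = (4π×10^-7)(1.987×10^-3)/(2π·0.0487) = 8.16×10^-9 T.

8.16×10^-9 T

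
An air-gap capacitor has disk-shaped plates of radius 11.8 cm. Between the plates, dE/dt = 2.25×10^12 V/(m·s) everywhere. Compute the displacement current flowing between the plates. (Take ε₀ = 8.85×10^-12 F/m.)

0.871 A

I_d = ε₀ A (dE/dt) = (8.85×10^-12)(0.04374 m²)(2.25×10^12) = 0.871 A.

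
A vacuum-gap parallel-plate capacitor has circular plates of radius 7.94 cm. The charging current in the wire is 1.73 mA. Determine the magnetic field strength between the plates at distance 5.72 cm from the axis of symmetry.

Between the plates the displacement current equals the wire current: I_d = 1.73 mA = 1.73×10^-3 A.
For r < R the Ampère–Maxwell law gives B(2πr) = μ₀ I_d (r²/R²), so B = μ₀ I_d r/(2πR²) = (4π×10^-7)(1.73×10^-3)(0.0572)/(2π·0.0794²) = 3.14×10^-9 T.

3.14×10^-9 T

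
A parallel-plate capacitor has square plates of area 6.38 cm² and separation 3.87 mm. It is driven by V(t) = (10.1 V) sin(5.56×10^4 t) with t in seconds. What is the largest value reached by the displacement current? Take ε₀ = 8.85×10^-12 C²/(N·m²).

8.19×10^-7 A

The displacement current equals the conduction current C dV/dt, which peaks at C V₀ ω.
With C = ε₀A/d = (8.85×10^-12)(6.38×10^-4)/(3.87×10^-3) = 1.459×10^-12 F and ω = 5.56×10^4 rad/s, I_d,max = (1.459×10^-12)(10.1)(5.56×10^4) = 8.19×10^-7 A.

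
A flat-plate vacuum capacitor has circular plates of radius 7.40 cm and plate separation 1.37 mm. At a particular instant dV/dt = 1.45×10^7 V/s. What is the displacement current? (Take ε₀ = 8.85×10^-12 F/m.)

1.61×10^-3 A

C = ε₀A/d = (8.85×10^-12)(0.01720)/(1.37×10^-3) = 1.111×10^-10 F.
I_d = C dV/dt = (1.111×10^-10)(1.45×10^7) = 1.61×10^-3 A.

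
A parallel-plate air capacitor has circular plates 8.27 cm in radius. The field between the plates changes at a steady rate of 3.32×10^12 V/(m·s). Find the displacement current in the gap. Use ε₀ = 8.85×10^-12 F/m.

I_d = ε₀ A (dE/dt) = (8.85×10^-12)(0.02149 m²)(3.32×10^12) = 0.631 A.

0.631 A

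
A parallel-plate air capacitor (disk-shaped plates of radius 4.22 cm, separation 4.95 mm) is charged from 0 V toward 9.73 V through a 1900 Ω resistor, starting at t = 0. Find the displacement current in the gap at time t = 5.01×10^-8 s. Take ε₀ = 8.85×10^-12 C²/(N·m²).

3.67×10^-4 A

C = ε₀A/d = (8.85×10^-12)(5.595×10^-3)/(4.95×10^-3) = 1.000×10^-11 F, so τ = RC = 1.900×10^-8 s.
The conduction current is I(t) = (V₀/R) e^(−t/τ), and the displacement current between the plates equals it.
t/τ = 2.637; I_d = (9.73/1900) · e^(−2.637) = (5.121×10^-3)(0.07158) = 3.67×10^-4 A.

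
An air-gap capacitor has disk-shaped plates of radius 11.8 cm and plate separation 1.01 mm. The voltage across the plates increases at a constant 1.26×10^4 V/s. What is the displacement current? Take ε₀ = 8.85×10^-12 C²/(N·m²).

The displacement current equals the charging current C dV/dt. With C = ε₀A/d = (8.85×10^-12)(0.04374)/(1.01×10^-3) = 3.833×10^-10 F, I_d = (3.833×10^-10)(1.26×10^4) = 4.83×10^-6 A.

4.83×10^-6 A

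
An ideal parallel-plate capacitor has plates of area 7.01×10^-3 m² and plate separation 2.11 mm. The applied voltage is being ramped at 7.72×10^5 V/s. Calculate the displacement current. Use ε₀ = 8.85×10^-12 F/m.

C = ε₀A/d = (8.85×10^-12)(7.01×10^-3)/(2.11×10^-3) = 2.940×10^-11 F.
I_d = C dV/dt = (2.940×10^-11)(7.72×10^5) = 2.27×10^-5 A.

2.27×10^-5 A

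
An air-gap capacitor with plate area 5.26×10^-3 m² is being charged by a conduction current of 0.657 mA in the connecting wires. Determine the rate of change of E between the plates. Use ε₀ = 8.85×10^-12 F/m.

The displacement current between the plates equals the conduction current, I_d = 0.657 mA.
Then dE/dt = I_d/(ε₀A) = 1.41×10^10 V/(m·s).

1.41×10^10 V/(m·s)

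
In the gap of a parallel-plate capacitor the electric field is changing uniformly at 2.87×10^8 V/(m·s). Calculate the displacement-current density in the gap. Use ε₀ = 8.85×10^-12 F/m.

J_d = ε₀ dE/dt = (8.85×10^-12)(2.87×10^8) = 2.54×10^-3 A/m².

2.54×10^-3 A/m²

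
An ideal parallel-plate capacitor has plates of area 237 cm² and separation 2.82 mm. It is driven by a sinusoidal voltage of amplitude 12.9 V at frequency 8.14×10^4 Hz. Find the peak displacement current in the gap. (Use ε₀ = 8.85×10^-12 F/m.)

4.91×10^-4 A

C = ε₀A/d = (8.85×10^-12)(0.0237)/(2.82×10^-3) = 7.438×10^-11 F; ω = 2πf = 5.115×10^5 rad/s.
I_d = C dV/dt, so |I_d|_max = C V₀ ω = (7.438×10^-11)(12.9)(5.115×10^5) = 4.91×10^-4 A.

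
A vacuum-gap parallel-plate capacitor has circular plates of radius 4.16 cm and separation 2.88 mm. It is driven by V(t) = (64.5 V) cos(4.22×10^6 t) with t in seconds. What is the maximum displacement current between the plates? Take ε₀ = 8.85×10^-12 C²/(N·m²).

(dE/dt)_max = V₀ω/d = 9.451×10^10 V/(m·s); ω = 4.22×10^6 rad/s.
I_d,max = ε₀ A (dE/dt)_max = (8.85×10^-12)(5.437×10^-3)(9.451×10^10) = 4.55×10^-3 A.

4.55×10^-3 A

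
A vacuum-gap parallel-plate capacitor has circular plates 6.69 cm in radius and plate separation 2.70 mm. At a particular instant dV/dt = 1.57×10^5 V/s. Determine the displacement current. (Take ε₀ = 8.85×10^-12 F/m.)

7.24×10^-6 A

E = V/d so dE/dt = (dV/dt)/d = 5.815×10^7 V/(m·s), and I_d = ε₀ A dE/dt = (8.85×10^-12)(0.01406)(5.815×10^7) = 7.24×10^-6 A.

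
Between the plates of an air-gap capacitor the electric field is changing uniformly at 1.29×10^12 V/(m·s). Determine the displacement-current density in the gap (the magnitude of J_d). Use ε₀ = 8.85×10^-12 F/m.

J_d = ε₀ ∂E/∂t, so J_d = 11.4 A/m².

11.4 A/m²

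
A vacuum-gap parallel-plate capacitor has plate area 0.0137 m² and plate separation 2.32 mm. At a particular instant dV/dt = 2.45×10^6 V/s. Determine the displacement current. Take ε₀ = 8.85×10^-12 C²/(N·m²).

1.28×10^-4 A

The displacement current equals the charging current C dV/dt. With C = ε₀A/d = (8.85×10^-12)(0.0137)/(2.32×10^-3) = 5.226×10^-11 F, I_d = (5.226×10^-11)(2.45×10^6) = 1.28×10^-4 A.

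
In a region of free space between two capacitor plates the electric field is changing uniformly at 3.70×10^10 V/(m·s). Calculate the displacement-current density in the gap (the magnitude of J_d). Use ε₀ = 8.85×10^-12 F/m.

J_d = ε₀ ∂E/∂t, so J_d = 0.327 A/m².

0.327 A/m²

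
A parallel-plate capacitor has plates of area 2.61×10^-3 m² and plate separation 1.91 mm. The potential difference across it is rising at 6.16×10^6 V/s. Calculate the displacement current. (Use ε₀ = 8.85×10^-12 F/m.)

7.45×10^-5 A

The field between the plates is E = V/d, so dE/dt = (6.16×10^6)/(1.91×10^-3 m) = 3.225×10^9 V/(m·s).
I_d = ε₀ A (dE/dt) = (8.85×10^-12)(2.61×10^-3)(3.225×10^9) = 7.45×10^-5 A.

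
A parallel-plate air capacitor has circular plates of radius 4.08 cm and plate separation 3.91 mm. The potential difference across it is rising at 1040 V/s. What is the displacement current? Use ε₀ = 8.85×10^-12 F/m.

1.23×10^-8 A

The field between the plates is E = V/d, so dE/dt = (1040)/(3.91×10^-3 m) = 2.660×10^5 V/(m·s).
I_d = ε₀ A (dE/dt) = (8.85×10^-12)(5.230×10^-3)(2.660×10^5) = 1.23×10^-8 A.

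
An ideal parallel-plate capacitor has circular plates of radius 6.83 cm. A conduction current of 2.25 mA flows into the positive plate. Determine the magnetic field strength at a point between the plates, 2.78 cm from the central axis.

2.68×10^-9 T

By continuity the displacement current in the gap matches the conduction current: I_d = 2.25×10^-3 A.
For r < R the Ampère–Maxwell law gives B(2πr) = μ₀ I_d (r²/R²), so B = μ₀ I_d r/(2πR²) = (4π×10^-7)(2.25×10^-3)(0.0278)/(2π·0.0683²) = 2.68×10^-9 T.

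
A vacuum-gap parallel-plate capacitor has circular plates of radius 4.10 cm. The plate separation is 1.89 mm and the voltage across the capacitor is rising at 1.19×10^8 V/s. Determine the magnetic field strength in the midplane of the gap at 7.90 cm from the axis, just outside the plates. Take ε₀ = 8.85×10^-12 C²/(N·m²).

With E = V/d, dE/dt = 6.296×10^10 V/(m·s) and πR² = 5.281×10^-3 m², giving I_d = ε₀ πR² dE/dt = 2.943×10^-3 A.
For r ≥ R the full I_d is enclosed: B = μ₀ I_d/(2πr) = (4π×10^-7)(2.943×10^-3)/(2π·0.0790) = 7.45×10^-9 T.

7.45×10^-9 T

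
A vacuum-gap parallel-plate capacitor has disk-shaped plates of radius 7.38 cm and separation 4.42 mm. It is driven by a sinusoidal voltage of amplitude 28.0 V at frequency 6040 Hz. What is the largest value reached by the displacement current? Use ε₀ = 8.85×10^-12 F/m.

3.64×10^-5 A

The displacement current equals the conduction current C dV/dt, which peaks at C V₀ ω.
With C = ε₀A/d = (8.85×10^-12)(0.01711)/(4.42×10^-3) = 3.426×10^-11 F and ω = 2πf = 3.795×10^4 rad/s, I_d,max = (3.426×10^-11)(28.0)(3.795×10^4) = 3.64×10^-5 A.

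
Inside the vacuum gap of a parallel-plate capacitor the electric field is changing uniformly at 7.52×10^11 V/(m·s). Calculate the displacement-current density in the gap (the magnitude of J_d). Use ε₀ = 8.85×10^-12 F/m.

6.66 A/m²

J_d = ε₀ dE/dt = (8.85×10^-12)(7.52×10^11) = 6.66 A/m².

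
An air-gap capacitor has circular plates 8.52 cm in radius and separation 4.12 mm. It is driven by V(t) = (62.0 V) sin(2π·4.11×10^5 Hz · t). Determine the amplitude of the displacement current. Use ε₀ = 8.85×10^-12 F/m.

7.84×10^-3 A

C = ε₀A/d = (8.85×10^-12)(0.02280)/(4.12×10^-3) = 4.898×10^-11 F; ω = 2πf = 2.582×10^6 rad/s.
I_d = C dV/dt, so |I_d|_max = C V₀ ω = (4.898×10^-11)(62.0)(2.582×10^6) = 7.84×10^-3 A.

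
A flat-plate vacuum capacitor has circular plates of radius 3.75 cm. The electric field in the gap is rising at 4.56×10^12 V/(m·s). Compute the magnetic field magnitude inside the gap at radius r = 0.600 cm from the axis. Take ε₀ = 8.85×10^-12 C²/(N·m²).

1.52×10^-7 T

I_d = ε₀ dΦ_E/dt = ε₀ πR² (dE/dt) = (8.85×10^-12)(4.418×10^-3)(4.56×10^12) = 0.1783 A through the full plate area.
∮B·dl = μ₀ I_d,enc with I_d,enc = I_d r²/R² = 4.564×10^-3 A; so B = μ₀ I_d,enc/(2πr) = 1.52×10^-7 T.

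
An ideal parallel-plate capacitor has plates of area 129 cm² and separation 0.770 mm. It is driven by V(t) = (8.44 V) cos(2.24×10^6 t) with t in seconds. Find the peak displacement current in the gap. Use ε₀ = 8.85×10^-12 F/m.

2.80×10^-3 A

C = ε₀A/d = (8.85×10^-12)(0.0129)/(7.70×10^-4) = 1.483×10^-10 F; ω = 2.24×10^6 rad/s.
I_d = C dV/dt, so |I_d|_max = C V₀ ω = (1.483×10^-10)(8.44)(2.24×10^6) = 2.80×10^-3 A.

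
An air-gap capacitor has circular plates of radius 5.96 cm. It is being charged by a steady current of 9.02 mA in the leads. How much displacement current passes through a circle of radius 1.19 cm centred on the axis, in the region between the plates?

By continuity the displacement current in the gap matches the conduction current: I_d = 9.02×10^-3 A.
The field is uniform, so I_d,enc = I_d (r/R)² = (9.02×10^-3)(1.19/5.96)² = 3.60×10^-4 A.

3.60×10^-4 A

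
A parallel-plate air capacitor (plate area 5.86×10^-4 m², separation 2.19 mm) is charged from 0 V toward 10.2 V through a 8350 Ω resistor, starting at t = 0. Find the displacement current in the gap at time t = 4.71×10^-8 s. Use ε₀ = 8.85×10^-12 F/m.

C = ε₀A/d = (8.85×10^-12)(5.86×10^-4)/(2.19×10^-3) = 2.368×10^-12 F, so τ = RC = 1.977×10^-8 s.
The conduction current is I(t) = (V₀/R) e^(−t/τ), and the displacement current between the plates equals it.
t/τ = 2.382; I_d = (10.2/8350) · e^(−2.382) = (1.222×10^-3)(0.09237) = 1.13×10^-4 A.

1.13×10^-4 A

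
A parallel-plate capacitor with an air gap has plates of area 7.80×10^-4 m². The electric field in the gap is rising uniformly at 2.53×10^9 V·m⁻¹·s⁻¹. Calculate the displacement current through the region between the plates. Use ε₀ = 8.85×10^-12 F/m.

1.75×10^-5 A

With a uniform field, Φ_E = EA, so I_d = ε₀ A dE/dt = 1.75×10^-5 A.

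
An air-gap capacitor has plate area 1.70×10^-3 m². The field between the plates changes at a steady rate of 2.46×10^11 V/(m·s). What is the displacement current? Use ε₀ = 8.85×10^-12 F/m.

With a uniform field, Φ_E = EA, so I_d = ε₀ A dE/dt = 3.70×10^-3 A.

3.70×10^-3 A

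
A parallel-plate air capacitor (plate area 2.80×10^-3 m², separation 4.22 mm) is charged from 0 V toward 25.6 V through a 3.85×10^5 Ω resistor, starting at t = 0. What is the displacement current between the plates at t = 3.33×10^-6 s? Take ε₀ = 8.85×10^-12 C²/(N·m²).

C = ε₀A/d = (8.85×10^-12)(2.80×10^-3)/(4.22×10^-3) = 5.872×10^-12 F and τ = RC = 2.261×10^-6 s. I_d in the gap equals the RC charging current.
I_d(t) = (V₀/R) e^(−t/τ) = 6.649×10^-5 · e^(−1.473) = 1.52×10^-5 A.

1.52×10^-5 A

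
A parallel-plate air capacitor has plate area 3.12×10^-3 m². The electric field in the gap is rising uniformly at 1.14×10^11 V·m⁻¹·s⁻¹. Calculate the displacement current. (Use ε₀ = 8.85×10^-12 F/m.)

I_d = ε₀ A (dE/dt) = (8.85×10^-12)(3.12×10^-3 m²)(1.14×10^11) = 3.15×10^-3 A.

3.15×10^-3 A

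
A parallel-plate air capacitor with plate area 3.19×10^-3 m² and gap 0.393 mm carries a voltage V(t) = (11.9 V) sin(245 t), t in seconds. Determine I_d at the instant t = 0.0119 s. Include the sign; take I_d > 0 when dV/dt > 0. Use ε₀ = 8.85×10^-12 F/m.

-2.04×10^-7 A

dE/dt = (V₀ω/d)·cos(ωt) with ωt = 2.9155 rad: (11.9)(245)(-0.9745)/(3.93×10^-4) = -7.229×10^6 V/(m·s).
I_d = ε₀ A dE/dt = (8.85×10^-12)(3.19×10^-3)(-7.229×10^6) = -2.04×10^-7 A.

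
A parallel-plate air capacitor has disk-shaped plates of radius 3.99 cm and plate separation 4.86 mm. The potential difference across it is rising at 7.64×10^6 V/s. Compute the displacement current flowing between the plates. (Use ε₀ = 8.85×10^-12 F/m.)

6.96×10^-5 A

E = V/d so dE/dt = (dV/dt)/d = 1.572×10^9 V/(m·s), and I_d = ε₀ A dE/dt = (8.85×10^-12)(5.001×10^-3)(1.572×10^9) = 6.96×10^-5 A.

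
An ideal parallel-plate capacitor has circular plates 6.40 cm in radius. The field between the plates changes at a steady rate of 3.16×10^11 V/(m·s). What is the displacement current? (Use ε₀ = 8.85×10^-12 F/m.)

0.0360 A

With a uniform field, Φ_E = EA, so I_d = ε₀ A dE/dt = 0.0360 A.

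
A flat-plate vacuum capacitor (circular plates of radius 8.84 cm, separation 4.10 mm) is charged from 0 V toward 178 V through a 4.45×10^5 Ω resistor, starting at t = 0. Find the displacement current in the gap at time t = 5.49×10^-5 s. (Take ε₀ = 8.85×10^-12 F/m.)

C = ε₀A/d = (8.85×10^-12)(0.02455)/(4.10×10^-3) = 5.299×10^-11 F and τ = RC = 2.358×10^-5 s. I_d in the gap equals the RC charging current.
I_d(t) = (V₀/R) e^(−t/τ) = 4.000×10^-4 · e^(−2.328) = 3.90×10^-5 A.

3.90×10^-5 A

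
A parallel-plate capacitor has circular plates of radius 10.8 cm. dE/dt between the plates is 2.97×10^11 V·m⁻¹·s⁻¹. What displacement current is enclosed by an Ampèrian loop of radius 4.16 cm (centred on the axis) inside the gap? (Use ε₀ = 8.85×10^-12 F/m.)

0.0143 A

I_d = ε₀ dΦ_E/dt = ε₀ πR² (dE/dt) = (8.85×10^-12)(0.03664)(2.97×10^11) = 0.09631 A through the full plate area.
The field is uniform, so I_d,enc = I_d (r/R)² = (0.09631)(4.16/10.8)² = 0.0143 A.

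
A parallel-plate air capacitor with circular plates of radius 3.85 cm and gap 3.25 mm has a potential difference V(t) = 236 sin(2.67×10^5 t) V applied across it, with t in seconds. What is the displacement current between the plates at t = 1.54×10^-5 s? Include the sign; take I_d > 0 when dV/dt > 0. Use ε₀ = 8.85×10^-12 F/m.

dE/dt = (V₀ω/d)·cos(ωt) with ωt = 4.1118 rad: (236)(2.67×10^5)(-0.5651)/(3.25×10^-3) = -1.096×10^10 V/(m·s).
I_d = ε₀ A dE/dt = (8.85×10^-12)(4.657×10^-3)(-1.096×10^10) = -4.52×10^-4 A.

-4.52×10^-4 A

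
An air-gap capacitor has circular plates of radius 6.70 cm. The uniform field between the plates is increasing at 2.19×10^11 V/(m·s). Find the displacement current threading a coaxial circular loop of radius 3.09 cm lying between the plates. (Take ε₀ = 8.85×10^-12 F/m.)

I_d = ε₀ dΦ_E/dt = ε₀ πR² (dE/dt) = (8.85×10^-12)(0.01410)(2.19×10^11) = 0.02733 A through the full plate area.
Since J_d is uniform, the enclosed fraction is (r/R)² = 0.2127, giving I_d,enc = 5.81×10^-3 A.

5.81×10^-3 A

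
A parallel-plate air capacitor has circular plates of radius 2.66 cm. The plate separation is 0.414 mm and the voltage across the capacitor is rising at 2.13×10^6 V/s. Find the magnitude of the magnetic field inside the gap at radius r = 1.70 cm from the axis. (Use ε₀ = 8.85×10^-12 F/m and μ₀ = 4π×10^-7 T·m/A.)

4.86×10^-10 T

With E = V/d, dE/dt = 5.145×10^9 V/(m·s) and πR² = 2.223×10^-3 m², giving I_d = ε₀ πR² dE/dt = 1.012×10^-4 A.
∮B·dl = μ₀ I_d,enc with I_d,enc = I_d r²/R² = 4.133×10^-5 A; so B = μ₀ I_d,enc/(2πr) = 4.86×10^-10 T.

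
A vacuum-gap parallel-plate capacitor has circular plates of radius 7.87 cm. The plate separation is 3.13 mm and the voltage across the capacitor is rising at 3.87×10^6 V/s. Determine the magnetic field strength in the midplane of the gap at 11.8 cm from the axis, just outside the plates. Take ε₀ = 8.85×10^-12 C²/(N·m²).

With E = V/d, dE/dt = 1.236×10^9 V/(m·s) and πR² = 0.01946 m², giving I_d = ε₀ πR² dE/dt = 2.129×10^-4 A.
For r ≥ R the full I_d is enclosed: B = μ₀ I_d/(2πr) = (4π×10^-7)(2.129×10^-4)/(2π·0.118) = 3.61×10^-10 T.

3.61×10^-10 T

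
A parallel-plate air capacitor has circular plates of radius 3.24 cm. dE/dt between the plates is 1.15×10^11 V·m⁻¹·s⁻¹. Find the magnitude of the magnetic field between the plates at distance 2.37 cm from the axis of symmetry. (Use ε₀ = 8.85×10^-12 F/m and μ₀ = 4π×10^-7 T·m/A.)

I_d = ε₀ dΦ_E/dt = ε₀ πR² (dE/dt) = (8.85×10^-12)(3.298×10^-3)(1.15×10^11) = 3.357×10^-3 A through the full plate area.
For r < R the Ampère–Maxwell law gives B(2πr) = μ₀ I_d (r²/R²), so B = μ₀ I_d r/(2πR²) = (4π×10^-7)(3.357×10^-3)(0.0237)/(2π·0.0324²) = 1.52×10^-8 T.

1.52×10^-8 T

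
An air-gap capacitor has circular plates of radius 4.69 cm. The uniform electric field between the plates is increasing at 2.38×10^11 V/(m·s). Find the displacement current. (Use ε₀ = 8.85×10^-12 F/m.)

0.0146 A

With a uniform field, Φ_E = EA, so I_d = ε₀ A dE/dt = 0.0146 A.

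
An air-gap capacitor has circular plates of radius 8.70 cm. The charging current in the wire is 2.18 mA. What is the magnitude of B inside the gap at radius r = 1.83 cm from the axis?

No conduction current crosses the gap, so I_d there equals the 2.18×10^-3 A in the leads.
∮B·dl = μ₀ I_d,enc with I_d,enc = I_d r²/R² = 9.645×10^-5 A; so B = μ₀ I_d,enc/(2πr) = 1.05×10^-9 T.

1.05×10^-9 T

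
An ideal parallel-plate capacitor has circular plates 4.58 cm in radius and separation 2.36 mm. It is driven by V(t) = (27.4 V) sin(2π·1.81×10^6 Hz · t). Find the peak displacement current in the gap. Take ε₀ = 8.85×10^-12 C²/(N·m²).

7.70×10^-3 A

The displacement current equals the conduction current C dV/dt, which peaks at C V₀ ω.
With C = ε₀A/d = (8.85×10^-12)(6.590×10^-3)/(2.36×10^-3) = 2.471×10^-11 F and ω = 2πf = 1.137×10^7 rad/s, I_d,max = (2.471×10^-11)(27.4)(1.137×10^7) = 7.70×10^-3 A.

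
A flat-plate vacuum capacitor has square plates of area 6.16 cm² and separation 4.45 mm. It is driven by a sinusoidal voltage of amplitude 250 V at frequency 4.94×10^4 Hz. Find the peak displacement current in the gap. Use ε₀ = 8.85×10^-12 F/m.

9.51×10^-5 A

C = ε₀A/d = (8.85×10^-12)(6.16×10^-4)/(4.45×10^-3) = 1.225×10^-12 F; ω = 2πf = 3.104×10^5 rad/s.
I_d = C dV/dt, so |I_d|_max = C V₀ ω = (1.225×10^-12)(250)(3.104×10^5) = 9.51×10^-5 A.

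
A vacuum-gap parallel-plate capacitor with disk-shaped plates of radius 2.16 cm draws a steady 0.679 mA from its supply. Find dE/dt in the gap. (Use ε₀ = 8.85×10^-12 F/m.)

5.23×10^10 V/(m·s)

Charge continuity gives I_d = I = 6.79×10^-4 A between the plates.
Since I_d = ε₀ A dE/dt, dE/dt = I_d/(ε₀A) = (6.79×10^-4)/((8.85×10^-12)(1.466×10^-3)) = 5.23×10^10 V/(m·s).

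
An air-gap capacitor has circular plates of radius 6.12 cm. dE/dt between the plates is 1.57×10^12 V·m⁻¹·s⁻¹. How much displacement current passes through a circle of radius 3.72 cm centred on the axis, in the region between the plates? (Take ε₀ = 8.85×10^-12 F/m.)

0.0604 A

Through the whole plate area (πR² = 0.01177 m²), I_d = ε₀ πR² dE/dt = 0.1635 A.
Through an area πr² the displacement current is I_d·(πr²/πR²) = I_d (r/R)² = 0.0604 A.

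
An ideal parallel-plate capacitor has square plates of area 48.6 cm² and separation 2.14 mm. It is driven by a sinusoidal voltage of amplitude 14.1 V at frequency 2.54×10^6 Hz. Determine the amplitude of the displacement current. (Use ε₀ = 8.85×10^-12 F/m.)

(dE/dt)_max = V₀ω/d = 1.052×10^11 V/(m·s); ω = 2πf = 1.596×10^7 rad/s.
I_d,max = ε₀ A (dE/dt)_max = (8.85×10^-12)(4.86×10^-3)(1.052×10^11) = 4.52×10^-3 A.

4.52×10^-3 A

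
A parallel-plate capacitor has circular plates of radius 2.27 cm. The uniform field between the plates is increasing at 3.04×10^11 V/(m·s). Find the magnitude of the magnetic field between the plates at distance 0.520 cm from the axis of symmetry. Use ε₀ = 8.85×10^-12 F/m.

8.79×10^-9 T

Total displacement current: I_d = ε₀(πR²)(dE/dt) = (8.85×10^-12)(1.619×10^-3)(3.04×10^11) = 4.356×10^-3 A.
An Ampèrian loop of radius r encloses a fraction (r/R)² of I_d. Then B·2πr = μ₀ I_d (r/R)², giving B = μ₀ I_d r/(2πR²) = 8.79×10^-9 T.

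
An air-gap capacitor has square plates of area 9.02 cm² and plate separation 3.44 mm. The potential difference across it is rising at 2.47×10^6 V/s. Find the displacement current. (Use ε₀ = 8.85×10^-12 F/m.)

The field between the plates is E = V/d, so dE/dt = (2.47×10^6)/(3.44×10^-3 m) = 7.180×10^8 V/(m·s).
I_d = ε₀ A (dE/dt) = (8.85×10^-12)(9.02×10^-4)(7.180×10^8) = 5.73×10^-6 A.

5.73×10^-6 A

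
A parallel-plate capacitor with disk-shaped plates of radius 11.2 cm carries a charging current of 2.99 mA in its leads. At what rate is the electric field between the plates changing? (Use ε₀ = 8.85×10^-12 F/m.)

Charge continuity gives I_d = I = 2.99×10^-3 A between the plates.
Then dE/dt = I_d/(ε₀A) = 8.57×10^9 V/(m·s).

8.57×10^9 V/(m·s)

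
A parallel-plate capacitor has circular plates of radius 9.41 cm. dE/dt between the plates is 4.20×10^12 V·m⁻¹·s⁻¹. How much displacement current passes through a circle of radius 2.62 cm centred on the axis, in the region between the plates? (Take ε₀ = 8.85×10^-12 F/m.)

0.0802 A

I_d = ε₀ dΦ_E/dt = ε₀ πR² (dE/dt) = (8.85×10^-12)(0.02782)(4.20×10^12) = 1.034 A through the full plate area.
The field is uniform, so I_d,enc = I_d (r/R)² = (1.034)(2.62/9.41)² = 0.0802 A.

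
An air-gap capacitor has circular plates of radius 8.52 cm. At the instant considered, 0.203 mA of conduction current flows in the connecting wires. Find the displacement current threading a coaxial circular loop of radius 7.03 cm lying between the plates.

No conduction current crosses the gap, so I_d there equals the 2.03×10^-4 A in the leads.
Through an area πr² the displacement current is I_d·(πr²/πR²) = I_d (r/R)² = 1.38×10^-4 A.

1.38×10^-4 A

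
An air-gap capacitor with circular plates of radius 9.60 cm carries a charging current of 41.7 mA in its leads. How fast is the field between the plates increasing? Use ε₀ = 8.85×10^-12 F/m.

The displacement current between the plates equals the conduction current, I_d = 41.7 mA.
Inverting I_d = ε₀ A dE/dt gives dE/dt = 0.0417 / (8.85×10^-12 · 0.02895) = 1.63×10^11 V/(m·s).

1.63×10^11 V/(m·s)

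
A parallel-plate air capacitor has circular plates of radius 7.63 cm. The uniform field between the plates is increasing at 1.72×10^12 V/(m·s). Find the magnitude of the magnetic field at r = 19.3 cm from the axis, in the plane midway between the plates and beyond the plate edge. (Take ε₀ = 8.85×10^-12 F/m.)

Total displacement current: I_d = ε₀(πR²)(dE/dt) = (8.85×10^-12)(0.01829)(1.72×10^12) = 0.2784 A.
With r > R the enclosed displacement current is the full I_d; B = μ₀ I_d / (2πr) = 2.88×10^-7 T.

2.88×10^-7 T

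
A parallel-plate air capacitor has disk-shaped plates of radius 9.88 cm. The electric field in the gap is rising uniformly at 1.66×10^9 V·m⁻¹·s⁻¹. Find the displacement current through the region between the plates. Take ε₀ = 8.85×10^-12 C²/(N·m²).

The displacement current is ε₀ times dΦ_E/dt = ε₀ A dE/dt = (8.85×10^-12)(0.03067)(1.66×10^9) = 4.51×10^-4 A.

4.51×10^-4 A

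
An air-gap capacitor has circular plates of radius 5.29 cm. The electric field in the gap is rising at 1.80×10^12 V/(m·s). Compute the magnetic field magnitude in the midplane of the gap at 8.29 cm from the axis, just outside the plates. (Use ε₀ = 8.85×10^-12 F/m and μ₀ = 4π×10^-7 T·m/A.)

Through the whole plate area (πR² = 8.791×10^-3 m²), I_d = ε₀ πR² dE/dt = 0.1400 A.
For r ≥ R the full I_d is enclosed: B = μ₀ I_d/(2πr) = (4π×10^-7)(0.1400)/(2π·0.0829) = 3.38×10^-7 T.

3.38×10^-7 T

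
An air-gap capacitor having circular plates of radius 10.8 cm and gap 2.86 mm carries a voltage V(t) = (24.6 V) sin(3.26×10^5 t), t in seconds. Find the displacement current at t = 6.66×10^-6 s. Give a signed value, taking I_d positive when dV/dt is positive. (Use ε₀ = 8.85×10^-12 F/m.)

C = ε₀A/d = (8.85×10^-12)(0.03664)/(2.86×10^-3) = 1.134×10^-10 F. dV/dt = V₀ω·cos(ωt); at ωt = 2.17116 rad this factor is -0.5649.
I_d = C dV/dt = (1.134×10^-10)(24.6)(3.26×10^5)(-0.5649) = -5.14×10^-4 A.

-5.14×10^-4 A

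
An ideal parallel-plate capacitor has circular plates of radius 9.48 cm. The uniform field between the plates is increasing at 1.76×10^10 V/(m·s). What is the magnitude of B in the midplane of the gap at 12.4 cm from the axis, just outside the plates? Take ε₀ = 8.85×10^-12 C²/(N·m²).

7.09×10^-9 T

I_d = ε₀ dΦ_E/dt = ε₀ πR² (dE/dt) = (8.85×10^-12)(0.02823)(1.76×10^10) = 4.397×10^-3 A through the full plate area.
For r ≥ R the full I_d is enclosed: B = μ₀ I_d/(2πr) = (4π×10^-7)(4.397×10^-3)/(2π·0.124) = 7.09×10^-9 T.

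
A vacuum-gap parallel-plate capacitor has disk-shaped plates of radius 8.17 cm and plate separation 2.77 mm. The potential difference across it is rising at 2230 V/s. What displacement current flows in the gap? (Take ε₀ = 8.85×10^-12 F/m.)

The displacement current equals the charging current C dV/dt. With C = ε₀A/d = (8.85×10^-12)(0.02097)/(2.77×10^-3) = 6.700×10^-11 F, I_d = (6.700×10^-11)(2230) = 1.49×10^-7 A.

1.49×10^-7 A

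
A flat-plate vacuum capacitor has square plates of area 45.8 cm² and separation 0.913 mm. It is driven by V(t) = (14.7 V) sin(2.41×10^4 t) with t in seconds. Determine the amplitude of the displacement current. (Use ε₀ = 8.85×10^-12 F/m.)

C = ε₀A/d = (8.85×10^-12)(4.58×10^-3)/(9.13×10^-4) = 4.440×10^-11 F; ω = 2.41×10^4 rad/s.
I_d = C dV/dt, so |I_d|_max = C V₀ ω = (4.440×10^-11)(14.7)(2.41×10^4) = 1.57×10^-5 A.

1.57×10^-5 A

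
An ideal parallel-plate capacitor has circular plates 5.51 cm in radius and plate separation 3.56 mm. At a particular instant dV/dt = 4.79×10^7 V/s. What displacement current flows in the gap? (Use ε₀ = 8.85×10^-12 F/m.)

C = ε₀A/d = (8.85×10^-12)(9.538×10^-3)/(3.56×10^-3) = 2.371×10^-11 F.
I_d = C dV/dt = (2.371×10^-11)(4.79×10^7) = 1.14×10^-3 A.

1.14×10^-3 A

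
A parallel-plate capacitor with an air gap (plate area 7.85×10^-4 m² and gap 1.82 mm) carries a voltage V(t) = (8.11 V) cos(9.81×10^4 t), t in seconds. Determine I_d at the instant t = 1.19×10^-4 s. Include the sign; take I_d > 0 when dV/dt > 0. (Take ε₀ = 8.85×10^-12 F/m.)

2.36×10^-6 A

dE/dt = (V₀ω/d)·−sin(ωt) with ωt = 11.6739 rad: (8.11)(9.81×10^4)(0.7786)/(1.82×10^-3) = 3.404×10^8 V/(m·s).
I_d = ε₀ A dE/dt = (8.85×10^-12)(7.85×10^-4)(3.404×10^8) = 2.36×10^-6 A.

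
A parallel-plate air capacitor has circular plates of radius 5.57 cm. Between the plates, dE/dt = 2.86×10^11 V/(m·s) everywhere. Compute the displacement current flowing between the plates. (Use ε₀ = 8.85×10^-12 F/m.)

0.0247 A

The displacement current is ε₀ times dΦ_E/dt = ε₀ A dE/dt = (8.85×10^-12)(9.747×10^-3)(2.86×10^11) = 0.0247 A.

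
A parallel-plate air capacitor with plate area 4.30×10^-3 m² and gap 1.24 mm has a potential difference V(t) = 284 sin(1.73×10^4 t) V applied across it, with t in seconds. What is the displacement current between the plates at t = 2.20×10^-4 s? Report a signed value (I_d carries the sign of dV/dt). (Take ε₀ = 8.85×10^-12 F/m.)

C = ε₀A/d = (8.85×10^-12)(4.30×10^-3)/(1.24×10^-3) = 3.069×10^-11 F. dV/dt = V₀ω·cos(ωt); at ωt = 3.806 rad this factor is -0.7873.
I_d = C dV/dt = (3.069×10^-11)(284)(1.73×10^4)(-0.7873) = -1.19×10^-4 A.

-1.19×10^-4 A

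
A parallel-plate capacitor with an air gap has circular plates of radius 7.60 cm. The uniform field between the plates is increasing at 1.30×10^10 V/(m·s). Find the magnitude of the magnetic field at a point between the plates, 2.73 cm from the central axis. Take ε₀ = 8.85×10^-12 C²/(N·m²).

Through the whole plate area (πR² = 0.01815 m²), I_d = ε₀ πR² dE/dt = 2.088×10^-3 A.
An Ampèrian loop of radius r encloses a fraction (r/R)² of I_d. Then B·2πr = μ₀ I_d (r/R)², giving B = μ₀ I_d r/(2πR²) = 1.97×10^-9 T.

1.97×10^-9 T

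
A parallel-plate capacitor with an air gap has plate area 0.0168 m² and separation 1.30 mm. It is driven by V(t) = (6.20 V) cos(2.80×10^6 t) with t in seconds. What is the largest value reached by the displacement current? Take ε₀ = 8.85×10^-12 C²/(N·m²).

C = ε₀A/d = (8.85×10^-12)(0.0168)/(1.30×10^-3) = 1.144×10^-10 F; ω = 2.80×10^6 rad/s.
I_d = C dV/dt, so |I_d|_max = C V₀ ω = (1.144×10^-10)(6.20)(2.80×10^6) = 1.99×10^-3 A.

1.99×10^-3 A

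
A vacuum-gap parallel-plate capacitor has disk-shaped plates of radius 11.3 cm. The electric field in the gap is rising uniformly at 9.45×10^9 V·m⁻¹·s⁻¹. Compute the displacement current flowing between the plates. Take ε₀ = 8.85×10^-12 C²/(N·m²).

With a uniform field, Φ_E = EA, so I_d = ε₀ A dE/dt = 3.35×10^-3 A.

3.35×10^-3 A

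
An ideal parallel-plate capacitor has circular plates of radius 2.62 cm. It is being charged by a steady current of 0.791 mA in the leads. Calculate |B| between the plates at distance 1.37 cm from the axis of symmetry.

By continuity the displacement current in the gap matches the conduction current: I_d = 7.91×10^-4 A.
∮B·dl = μ₀ I_d,enc with I_d,enc = I_d r²/R² = 2.163×10^-4 A; so B = μ₀ I_d,enc/(2πr) = 3.16×10^-9 T.

3.16×10^-9 T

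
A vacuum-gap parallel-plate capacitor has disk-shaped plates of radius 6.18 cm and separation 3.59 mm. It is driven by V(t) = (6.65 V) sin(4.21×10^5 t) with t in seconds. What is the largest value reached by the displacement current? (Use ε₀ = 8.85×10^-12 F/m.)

The displacement current equals the conduction current C dV/dt, which peaks at C V₀ ω.
With C = ε₀A/d = (8.85×10^-12)(0.01200)/(3.59×10^-3) = 2.958×10^-11 F and ω = 4.21×10^5 rad/s, I_d,max = (2.958×10^-11)(6.65)(4.21×10^5) = 8.28×10^-5 A.

8.28×10^-5 A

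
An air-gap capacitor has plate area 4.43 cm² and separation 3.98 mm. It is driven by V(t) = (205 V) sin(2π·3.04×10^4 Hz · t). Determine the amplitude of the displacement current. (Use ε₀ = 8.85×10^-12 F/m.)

3.86×10^-5 A

(dE/dt)_max = V₀ω/d = 9.838×10^9 V/(m·s); ω = 2πf = 1.910×10^5 rad/s.
I_d,max = ε₀ A (dE/dt)_max = (8.85×10^-12)(4.43×10^-4)(9.838×10^9) = 3.86×10^-5 A.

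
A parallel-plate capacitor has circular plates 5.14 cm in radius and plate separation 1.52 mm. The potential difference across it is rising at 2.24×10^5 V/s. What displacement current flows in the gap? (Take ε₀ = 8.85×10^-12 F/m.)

1.08×10^-5 A

The field between the plates is E = V/d, so dE/dt = (2.24×10^5)/(1.52×10^-3 m) = 1.474×10^8 V/(m·s).
I_d = ε₀ A (dE/dt) = (8.85×10^-12)(8.300×10^-3)(1.474×10^8) = 1.08×10^-5 A.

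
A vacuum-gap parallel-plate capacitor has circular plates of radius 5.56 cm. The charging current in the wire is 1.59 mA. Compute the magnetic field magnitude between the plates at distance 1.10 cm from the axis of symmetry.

1.13×10^-9 T

By continuity the displacement current in the gap matches the conduction current: I_d = 1.59×10^-3 A.
An Ampèrian loop of radius r encloses a fraction (r/R)² of I_d. Then B·2πr = μ₀ I_d (r/R)², giving B = μ₀ I_d r/(2πR²) = 1.13×10^-9 T.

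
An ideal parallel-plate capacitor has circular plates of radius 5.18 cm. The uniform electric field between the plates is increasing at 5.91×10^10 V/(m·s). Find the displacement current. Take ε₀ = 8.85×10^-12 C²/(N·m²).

4.41×10^-3 A

With a uniform field, Φ_E = EA, so I_d = ε₀ A dE/dt = 4.41×10^-3 A.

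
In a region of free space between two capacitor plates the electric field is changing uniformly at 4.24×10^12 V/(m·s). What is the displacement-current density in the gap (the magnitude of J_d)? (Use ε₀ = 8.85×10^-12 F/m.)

The displacement-current density is ε₀ ∂E/∂t = (8.85×10^-12)(4.24×10^12) = 37.5 A/m².

37.5 A/m²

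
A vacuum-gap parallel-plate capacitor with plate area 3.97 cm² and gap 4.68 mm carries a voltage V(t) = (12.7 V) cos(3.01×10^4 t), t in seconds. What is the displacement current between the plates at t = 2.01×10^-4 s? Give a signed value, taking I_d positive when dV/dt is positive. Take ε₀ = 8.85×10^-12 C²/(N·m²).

C = ε₀A/d = (8.85×10^-12)(3.97×10^-4)/(4.68×10^-3) = 7.507×10^-13 F. dV/dt = V₀ω·−sin(ωt); at ωt = 6.0501 rad this factor is 0.2310.
I_d = C dV/dt = (7.507×10^-13)(12.7)(3.01×10^4)(0.2310) = 6.63×10^-8 A.

6.63×10^-8 A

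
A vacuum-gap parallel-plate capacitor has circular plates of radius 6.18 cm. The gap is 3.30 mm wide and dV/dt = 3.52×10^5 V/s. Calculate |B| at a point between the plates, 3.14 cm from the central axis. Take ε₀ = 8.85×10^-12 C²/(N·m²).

1.86×10^-11 T

dE/dt = (dV/dt)/d = 1.067×10^8 V/(m·s); I_d = ε₀(πR²)(dE/dt) = (8.85×10^-12)(0.01200)(1.067×10^8) = 1.133×10^-5 A.
For r < R the Ampère–Maxwell law gives B(2πr) = μ₀ I_d (r²/R²), so B = μ₀ I_d r/(2πR²) = (4π×10^-7)(1.133×10^-5)(0.0314)/(2π·0.0618²) = 1.86×10^-11 T.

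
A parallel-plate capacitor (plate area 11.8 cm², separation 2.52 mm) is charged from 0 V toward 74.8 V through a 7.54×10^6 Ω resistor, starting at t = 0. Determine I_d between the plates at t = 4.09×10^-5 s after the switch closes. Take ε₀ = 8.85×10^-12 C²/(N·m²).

2.68×10^-6 A

With C = ε₀A/d = (8.85×10^-12)(1.18×10^-3)/(2.52×10^-3) = 4.144×10^-12 F, the time constant is τ = RC = 3.125×10^-5 s, so t/τ = 1.309 and e^(−t/τ) = 0.2701.
I_d = I_cond = (V₀/R) e^(−t/τ) = (9.920×10^-6)(0.2701) = 2.68×10^-6 A.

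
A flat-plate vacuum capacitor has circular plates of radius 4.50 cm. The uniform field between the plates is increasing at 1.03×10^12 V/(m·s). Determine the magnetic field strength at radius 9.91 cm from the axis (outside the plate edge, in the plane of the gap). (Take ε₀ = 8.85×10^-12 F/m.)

1.17×10^-7 T

I_d = ε₀ dΦ_E/dt = ε₀ πR² (dE/dt) = (8.85×10^-12)(6.362×10^-3)(1.03×10^12) = 0.05799 A through the full plate area.
Outside the plates the loop encloses all of I_d, so B·2πr = μ₀ I_d and B = 1.17×10^-7 T.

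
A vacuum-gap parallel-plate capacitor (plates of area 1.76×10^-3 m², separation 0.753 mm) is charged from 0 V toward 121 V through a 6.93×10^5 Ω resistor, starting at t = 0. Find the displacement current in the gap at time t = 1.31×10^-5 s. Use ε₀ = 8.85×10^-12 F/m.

C = ε₀A/d = (8.85×10^-12)(1.76×10^-3)/(7.53×10^-4) = 2.069×10^-11 F, so τ = RC = 1.434×10^-5 s.
The conduction current is I(t) = (V₀/R) e^(−t/τ), and the displacement current between the plates equals it.
t/τ = 0.9135; I_d = (121/6.93×10^5) · e^(−0.9135) = (1.746×10^-4)(0.4011) = 7.00×10^-5 A.

7.00×10^-5 A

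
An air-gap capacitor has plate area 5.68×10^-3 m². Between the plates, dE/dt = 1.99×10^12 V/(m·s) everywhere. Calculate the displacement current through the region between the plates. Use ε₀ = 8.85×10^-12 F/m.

0.100 A

The displacement current is ε₀ times dΦ_E/dt = ε₀ A dE/dt = (8.85×10^-12)(5.68×10^-3)(1.99×10^12) = 0.100 A.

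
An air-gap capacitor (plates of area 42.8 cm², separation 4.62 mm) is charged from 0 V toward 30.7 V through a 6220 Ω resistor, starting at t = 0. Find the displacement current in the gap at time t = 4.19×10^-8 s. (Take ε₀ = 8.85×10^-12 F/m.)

2.17×10^-3 A

With C = ε₀A/d = (8.85×10^-12)(4.28×10^-3)/(4.62×10^-3) = 8.199×10^-12 F, the time constant is τ = RC = 5.100×10^-8 s, so t/τ = 0.8216 and e^(−t/τ) = 0.4397.
I_d = I_cond = (V₀/R) e^(−t/τ) = (4.936×10^-3)(0.4397) = 2.17×10^-3 A.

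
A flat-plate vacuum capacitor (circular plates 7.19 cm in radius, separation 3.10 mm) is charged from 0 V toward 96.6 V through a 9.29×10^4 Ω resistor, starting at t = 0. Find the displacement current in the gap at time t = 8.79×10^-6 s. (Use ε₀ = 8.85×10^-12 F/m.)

With C = ε₀A/d = (8.85×10^-12)(0.01624)/(3.10×10^-3) = 4.636×10^-11 F, the time constant is τ = RC = 4.307×10^-6 s, so t/τ = 2.041 and e^(−t/τ) = 0.1299.
I_d = I_cond = (V₀/R) e^(−t/τ) = (1.040×10^-3)(0.1299) = 1.35×10^-4 A.

1.35×10^-4 A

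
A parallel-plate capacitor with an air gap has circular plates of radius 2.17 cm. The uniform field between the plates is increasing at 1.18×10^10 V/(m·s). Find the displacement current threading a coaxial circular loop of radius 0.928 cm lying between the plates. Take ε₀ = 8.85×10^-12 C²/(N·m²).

2.83×10^-5 A

Through the whole plate area (πR² = 1.479×10^-3 m²), I_d = ε₀ πR² dE/dt = 1.545×10^-4 A.
Since J_d is uniform, the enclosed fraction is (r/R)² = 0.1829, giving I_d,enc = 2.83×10^-5 A.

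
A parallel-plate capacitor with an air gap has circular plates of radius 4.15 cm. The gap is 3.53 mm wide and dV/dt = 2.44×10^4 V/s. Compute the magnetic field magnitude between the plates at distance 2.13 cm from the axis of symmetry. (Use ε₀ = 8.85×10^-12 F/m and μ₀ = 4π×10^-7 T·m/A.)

With E = V/d, dE/dt = 6.912×10^6 V/(m·s) and πR² = 5.411×10^-3 m², giving I_d = ε₀ πR² dE/dt = 3.310×10^-7 A.
∮B·dl = μ₀ I_d,enc with I_d,enc = I_d r²/R² = 8.719×10^-8 A; so B = μ₀ I_d,enc/(2πr) = 8.19×10^-13 T.

8.19×10^-13 T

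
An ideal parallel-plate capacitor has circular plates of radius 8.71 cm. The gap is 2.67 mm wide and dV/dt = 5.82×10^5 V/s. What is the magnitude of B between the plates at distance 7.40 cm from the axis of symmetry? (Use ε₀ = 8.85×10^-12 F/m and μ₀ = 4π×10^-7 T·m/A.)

8.97×10^-11 T

dE/dt = (dV/dt)/d = 2.180×10^8 V/(m·s); I_d = ε₀(πR²)(dE/dt) = (8.85×10^-12)(0.02383)(2.180×10^8) = 4.598×10^-5 A.
For r < R the Ampère–Maxwell law gives B(2πr) = μ₀ I_d (r²/R²), so B = μ₀ I_d r/(2πR²) = (4π×10^-7)(4.598×10^-5)(0.0740)/(2π·0.0871²) = 8.97×10^-11 T.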